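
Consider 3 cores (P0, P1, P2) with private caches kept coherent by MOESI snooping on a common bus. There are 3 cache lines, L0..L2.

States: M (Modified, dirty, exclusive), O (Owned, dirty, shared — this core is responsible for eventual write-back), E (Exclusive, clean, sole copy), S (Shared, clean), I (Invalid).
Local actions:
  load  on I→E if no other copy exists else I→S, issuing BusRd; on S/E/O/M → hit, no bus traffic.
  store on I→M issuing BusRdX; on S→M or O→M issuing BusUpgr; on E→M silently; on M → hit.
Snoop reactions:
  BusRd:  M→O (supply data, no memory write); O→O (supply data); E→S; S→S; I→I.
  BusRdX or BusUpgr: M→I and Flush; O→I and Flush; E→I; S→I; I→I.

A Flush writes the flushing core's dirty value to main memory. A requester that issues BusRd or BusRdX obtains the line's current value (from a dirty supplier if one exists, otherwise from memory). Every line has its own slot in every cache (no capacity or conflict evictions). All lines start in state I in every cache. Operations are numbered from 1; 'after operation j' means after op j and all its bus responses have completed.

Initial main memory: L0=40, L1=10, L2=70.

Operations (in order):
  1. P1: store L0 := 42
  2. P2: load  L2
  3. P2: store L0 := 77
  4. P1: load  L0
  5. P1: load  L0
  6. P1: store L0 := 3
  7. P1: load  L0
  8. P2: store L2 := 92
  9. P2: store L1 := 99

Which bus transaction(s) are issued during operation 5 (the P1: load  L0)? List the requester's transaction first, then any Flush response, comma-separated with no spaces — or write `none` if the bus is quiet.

bus = none

1. P1: store L0 := 42  bus=[BusRdX]  L0: P0=I P1=M P2=I  mem[L0]=40
2. P2: load  L2  bus=[BusRd]  L2: P0=I P1=I P2=E  mem[L2]=70
3. P2: store L0 := 77  bus=[BusRdX,Flush]  L0: P0=I P1=I P2=M  mem[L0]=42
4. P1: load  L0  bus=[BusRd]  L0: P0=I P1=S P2=O  mem[L0]=42
5. P1: load  L0  bus=[-]  L0: P0=I P1=S P2=O  mem[L0]=42
6. P1: store L0 := 3  bus=[BusUpgr,Flush]  L0: P0=I P1=M P2=I  mem[L0]=77
7. P1: load  L0  bus=[-]  L0: P0=I P1=M P2=I  mem[L0]=77
8. P2: store L2 := 92  bus=[-]  L2: P0=I P1=I P2=M  mem[L2]=70
9. P2: store L1 := 99  bus=[BusRdX]  L1: P0=I P1=I P2=M  mem[L1]=10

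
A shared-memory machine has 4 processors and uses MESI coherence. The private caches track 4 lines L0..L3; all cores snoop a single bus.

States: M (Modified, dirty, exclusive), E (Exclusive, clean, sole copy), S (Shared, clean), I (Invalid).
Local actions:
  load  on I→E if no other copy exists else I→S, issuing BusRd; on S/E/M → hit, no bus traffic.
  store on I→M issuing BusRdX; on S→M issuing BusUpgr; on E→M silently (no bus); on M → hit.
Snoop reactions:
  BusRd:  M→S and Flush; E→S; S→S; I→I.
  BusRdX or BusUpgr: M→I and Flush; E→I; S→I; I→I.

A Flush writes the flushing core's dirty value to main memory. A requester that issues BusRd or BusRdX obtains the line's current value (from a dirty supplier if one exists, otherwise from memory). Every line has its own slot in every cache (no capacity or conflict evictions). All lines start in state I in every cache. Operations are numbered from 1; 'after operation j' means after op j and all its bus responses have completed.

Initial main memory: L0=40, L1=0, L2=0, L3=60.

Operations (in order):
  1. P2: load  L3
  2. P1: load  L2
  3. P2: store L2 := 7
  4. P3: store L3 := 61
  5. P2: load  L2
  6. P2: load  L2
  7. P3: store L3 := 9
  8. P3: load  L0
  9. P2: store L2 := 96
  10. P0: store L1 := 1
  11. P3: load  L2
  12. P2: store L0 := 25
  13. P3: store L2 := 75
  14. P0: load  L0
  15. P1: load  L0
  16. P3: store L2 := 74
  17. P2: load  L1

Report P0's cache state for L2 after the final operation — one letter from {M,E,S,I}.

step 1: P2: load  L3  ⟶  IIEI  (L3)  txn=BusRd  M[L3]=60
step 2: P1: load  L2  ⟶  IEII  (L2)  txn=BusRd  M[L2]=0
step 3: P2: store L2 := 7  ⟶  IIMI  (L2)  txn=BusRdX  M[L2]=0
step 4: P3: store L3 := 61  ⟶  IIIM  (L3)  txn=BusRdX  M[L3]=60
step 5: P2: load  L2  ⟶  IIMI  (L2)  txn=∅  M[L2]=0
step 6: P2: load  L2  ⟶  IIMI  (L2)  txn=∅  M[L2]=0
step 7: P3: store L3 := 9  ⟶  IIIM  (L3)  txn=∅  M[L3]=60
step 8: P3: load  L0  ⟶  IIIE  (L0)  txn=BusRd  M[L0]=40
step 9: P2: store L2 := 96  ⟶  IIMI  (L2)  txn=∅  M[L2]=0
step 10: P0: store L1 := 1  ⟶  MIII  (L1)  txn=BusRdX  M[L1]=0
step 11: P3: load  L2  ⟶  IISS  (L2)  txn=BusRd+Flush  M[L2]=96
step 12: P2: store L0 := 25  ⟶  IIMI  (L0)  txn=BusRdX  M[L0]=40
step 13: P3: store L2 := 75  ⟶  IIIM  (L2)  txn=BusUpgr  M[L2]=96
step 14: P0: load  L0  ⟶  SISI  (L0)  txn=BusRd+Flush  M[L0]=25
step 15: P1: load  L0  ⟶  SSSI  (L0)  txn=BusRd  M[L0]=25
step 16: P3: store L2 := 74  ⟶  IIIM  (L2)  txn=∅  M[L2]=96
step 17: P2: load  L1  ⟶  SISI  (L1)  txn=BusRd+Flush  M[L1]=1

state = I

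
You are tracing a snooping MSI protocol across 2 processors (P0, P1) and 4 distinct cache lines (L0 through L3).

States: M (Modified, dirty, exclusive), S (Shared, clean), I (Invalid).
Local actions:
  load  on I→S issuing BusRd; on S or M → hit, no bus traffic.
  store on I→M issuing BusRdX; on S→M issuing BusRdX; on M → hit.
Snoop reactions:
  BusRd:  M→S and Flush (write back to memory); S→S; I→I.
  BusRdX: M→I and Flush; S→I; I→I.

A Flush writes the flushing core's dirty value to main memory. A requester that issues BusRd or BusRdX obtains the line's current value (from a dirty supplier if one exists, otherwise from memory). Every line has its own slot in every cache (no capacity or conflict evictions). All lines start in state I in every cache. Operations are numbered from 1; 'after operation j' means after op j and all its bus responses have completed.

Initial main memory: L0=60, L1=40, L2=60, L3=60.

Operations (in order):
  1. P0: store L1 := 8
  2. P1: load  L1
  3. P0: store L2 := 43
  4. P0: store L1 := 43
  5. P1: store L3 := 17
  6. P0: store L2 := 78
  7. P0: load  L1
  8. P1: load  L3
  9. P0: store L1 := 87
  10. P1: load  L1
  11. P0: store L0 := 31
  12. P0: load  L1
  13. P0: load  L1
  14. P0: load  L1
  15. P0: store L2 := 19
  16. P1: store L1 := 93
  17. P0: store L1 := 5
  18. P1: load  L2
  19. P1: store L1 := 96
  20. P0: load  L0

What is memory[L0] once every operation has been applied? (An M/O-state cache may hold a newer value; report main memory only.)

[1] P0: store L1 := 8 | P0:M(8), P1:I | bus: BusRdX
[2] P1: load  L1 | P0:S(8), P1:S(8) | bus: BusRd,Flush
[3] P0: store L2 := 43 | P0:M(43), P1:I | bus: BusRdX
[4] P0: store L1 := 43 | P0:M(43), P1:I | bus: BusRdX
[5] P1: store L3 := 17 | P0:I, P1:M(17) | bus: BusRdX
[6] P0: store L2 := 78 | P0:M(78), P1:I | bus: none
[7] P0: load  L1 | P0:M(43), P1:I | bus: none
[8] P1: load  L3 | P0:I, P1:M(17) | bus: none
[9] P0: store L1 := 87 | P0:M(87), P1:I | bus: none
[10] P1: load  L1 | P0:S(87), P1:S(87) | bus: BusRd,Flush
[11] P0: store L0 := 31 | P0:M(31), P1:I | bus: BusRdX
[12] P0: load  L1 | P0:S(87), P1:S(87) | bus: none
[13] P0: load  L1 | P0:S(87), P1:S(87) | bus: none
[14] P0: load  L1 | P0:S(87), P1:S(87) | bus: none
[15] P0: store L2 := 19 | P0:M(19), P1:I | bus: none
[16] P1: store L1 := 93 | P0:I, P1:M(93) | bus: BusRdX
[17] P0: store L1 := 5 | P0:M(5), P1:I | bus: BusRdX,Flush
[18] P1: load  L2 | P0:S(19), P1:S(19) | bus: BusRd,Flush
[19] P1: store L1 := 96 | P0:I, P1:M(96) | bus: BusRdX,Flush
[20] P0: load  L0 | P0:M(31), P1:I | bus: none

memory[L0] = 60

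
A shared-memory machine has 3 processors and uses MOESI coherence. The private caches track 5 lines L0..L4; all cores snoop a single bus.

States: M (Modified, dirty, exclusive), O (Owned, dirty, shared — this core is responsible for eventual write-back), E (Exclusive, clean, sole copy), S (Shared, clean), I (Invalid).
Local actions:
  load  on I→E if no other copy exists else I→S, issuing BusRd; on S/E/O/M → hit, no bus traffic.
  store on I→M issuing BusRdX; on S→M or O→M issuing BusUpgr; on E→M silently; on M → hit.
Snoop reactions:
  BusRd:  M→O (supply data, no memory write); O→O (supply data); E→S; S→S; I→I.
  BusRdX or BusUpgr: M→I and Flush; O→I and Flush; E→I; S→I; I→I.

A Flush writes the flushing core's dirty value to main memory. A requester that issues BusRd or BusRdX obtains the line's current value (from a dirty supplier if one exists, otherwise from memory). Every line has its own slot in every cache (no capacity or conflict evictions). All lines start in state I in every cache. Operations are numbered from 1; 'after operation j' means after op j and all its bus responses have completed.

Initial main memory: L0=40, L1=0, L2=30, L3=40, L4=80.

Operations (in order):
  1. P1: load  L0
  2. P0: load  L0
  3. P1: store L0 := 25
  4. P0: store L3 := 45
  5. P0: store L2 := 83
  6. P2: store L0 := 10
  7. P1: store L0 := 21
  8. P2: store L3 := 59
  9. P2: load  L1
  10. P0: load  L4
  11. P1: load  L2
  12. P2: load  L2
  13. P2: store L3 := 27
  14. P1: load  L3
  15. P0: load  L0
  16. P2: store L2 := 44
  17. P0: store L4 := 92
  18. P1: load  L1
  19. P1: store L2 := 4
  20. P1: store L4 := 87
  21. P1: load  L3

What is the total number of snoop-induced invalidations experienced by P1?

invalidations = 2

[1] P1: load  L0 | P0:I, P1:E(40), P2:I | bus: BusRd
[2] P0: load  L0 | P0:S(40), P1:S(40), P2:I | bus: BusRd
[3] P1: store L0 := 25 | P0:I, P1:M(25), P2:I | bus: BusUpgr
[4] P0: store L3 := 45 | P0:M(45), P1:I, P2:I | bus: BusRdX
[5] P0: store L2 := 83 | P0:M(83), P1:I, P2:I | bus: BusRdX
[6] P2: store L0 := 10 | P0:I, P1:I, P2:M(10) | bus: BusRdX,Flush
[7] P1: store L0 := 21 | P0:I, P1:M(21), P2:I | bus: BusRdX,Flush
[8] P2: store L3 := 59 | P0:I, P1:I, P2:M(59) | bus: BusRdX,Flush
[9] P2: load  L1 | P0:I, P1:I, P2:E(0) | bus: BusRd
[10] P0: load  L4 | P0:E(80), P1:I, P2:I | bus: BusRd
[11] P1: load  L2 | P0:O(83), P1:S(83), P2:I | bus: BusRd
[12] P2: load  L2 | P0:O(83), P1:S(83), P2:S(83) | bus: BusRd
[13] P2: store L3 := 27 | P0:I, P1:I, P2:M(27) | bus: none
[14] P1: load  L3 | P0:I, P1:S(27), P2:O(27) | bus: BusRd
[15] P0: load  L0 | P0:S(21), P1:O(21), P2:I | bus: BusRd
[16] P2: store L2 := 44 | P0:I, P1:I, P2:M(44) | bus: BusUpgr,Flush
[17] P0: store L4 := 92 | P0:M(92), P1:I, P2:I | bus: none
[18] P1: load  L1 | P0:I, P1:S(0), P2:S(0) | bus: BusRd
[19] P1: store L2 := 4 | P0:I, P1:M(4), P2:I | bus: BusRdX,Flush
[20] P1: store L4 := 87 | P0:I, P1:M(87), P2:I | bus: BusRdX,Flush
[21] P1: load  L3 | P0:I, P1:S(27), P2:O(27) | bus: none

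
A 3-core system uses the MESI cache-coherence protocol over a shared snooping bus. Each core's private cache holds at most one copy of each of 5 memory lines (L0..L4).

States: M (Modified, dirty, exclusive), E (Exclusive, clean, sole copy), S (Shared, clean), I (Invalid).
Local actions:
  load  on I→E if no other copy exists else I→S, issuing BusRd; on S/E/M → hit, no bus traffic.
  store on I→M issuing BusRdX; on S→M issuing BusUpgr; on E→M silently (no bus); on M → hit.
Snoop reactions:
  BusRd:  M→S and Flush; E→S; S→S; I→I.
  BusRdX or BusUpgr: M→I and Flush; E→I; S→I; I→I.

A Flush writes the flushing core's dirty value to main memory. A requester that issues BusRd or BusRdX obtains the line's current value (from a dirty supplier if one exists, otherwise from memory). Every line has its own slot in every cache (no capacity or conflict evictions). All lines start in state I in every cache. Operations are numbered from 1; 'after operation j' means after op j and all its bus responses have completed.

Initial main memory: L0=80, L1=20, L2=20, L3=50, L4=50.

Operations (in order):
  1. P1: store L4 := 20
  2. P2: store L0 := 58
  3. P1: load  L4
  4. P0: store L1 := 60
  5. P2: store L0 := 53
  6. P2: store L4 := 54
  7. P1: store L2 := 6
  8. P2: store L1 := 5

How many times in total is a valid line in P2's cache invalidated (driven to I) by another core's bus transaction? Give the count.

invalidations = 0

1. P1: store L4 := 20  bus=[BusRdX]  L4: P0=I P1=M P2=I  mem[L4]=50
2. P2: store L0 := 58  bus=[BusRdX]  L0: P0=I P1=I P2=M  mem[L0]=80
3. P1: load  L4  bus=[-]  L4: P0=I P1=M P2=I  mem[L4]=50
4. P0: store L1 := 60  bus=[BusRdX]  L1: P0=M P1=I P2=I  mem[L1]=20
5. P2: store L0 := 53  bus=[-]  L0: P0=I P1=I P2=M  mem[L0]=80
6. P2: store L4 := 54  bus=[BusRdX,Flush]  L4: P0=I P1=I P2=M  mem[L4]=20
7. P1: store L2 := 6  bus=[BusRdX]  L2: P0=I P1=M P2=I  mem[L2]=20
8. P2: store L1 := 5  bus=[BusRdX,Flush]  L1: P0=I P1=I P2=M  mem[L1]=60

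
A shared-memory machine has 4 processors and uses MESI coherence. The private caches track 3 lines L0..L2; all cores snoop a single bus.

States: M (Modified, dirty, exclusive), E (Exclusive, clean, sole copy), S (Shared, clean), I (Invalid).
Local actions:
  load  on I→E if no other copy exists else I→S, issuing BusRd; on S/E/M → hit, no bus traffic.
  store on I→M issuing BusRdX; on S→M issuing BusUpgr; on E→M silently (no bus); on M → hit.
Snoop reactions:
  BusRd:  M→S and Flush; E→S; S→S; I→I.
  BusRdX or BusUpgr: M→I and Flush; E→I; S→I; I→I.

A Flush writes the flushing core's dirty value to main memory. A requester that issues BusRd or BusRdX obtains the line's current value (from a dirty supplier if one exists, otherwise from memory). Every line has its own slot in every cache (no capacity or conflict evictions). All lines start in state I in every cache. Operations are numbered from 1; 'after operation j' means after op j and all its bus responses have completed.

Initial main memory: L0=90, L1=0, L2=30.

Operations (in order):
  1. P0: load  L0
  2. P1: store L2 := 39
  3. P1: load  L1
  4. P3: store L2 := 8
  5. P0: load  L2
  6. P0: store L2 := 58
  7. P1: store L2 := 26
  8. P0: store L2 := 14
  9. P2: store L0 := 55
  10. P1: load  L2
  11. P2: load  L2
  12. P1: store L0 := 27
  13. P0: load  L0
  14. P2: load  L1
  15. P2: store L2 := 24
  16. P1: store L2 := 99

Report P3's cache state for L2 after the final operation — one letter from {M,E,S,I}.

state = I

  op1 P0: load  L0 → E/I/I/I on L0; bus BusRd; mem=90
  op2 P1: store L2 := 39 → I/M/I/I on L2; bus BusRdX; mem=30
  op3 P1: load  L1 → I/E/I/I on L1; bus BusRd; mem=0
  op4 P3: store L2 := 8 → I/I/I/M on L2; bus BusRdX Flush; mem=39
  op5 P0: load  L2 → S/I/I/S on L2; bus BusRd Flush; mem=8
  op6 P0: store L2 := 58 → M/I/I/I on L2; bus BusUpgr; mem=8
  op7 P1: store L2 := 26 → I/M/I/I on L2; bus BusRdX Flush; mem=58
  op8 P0: store L2 := 14 → M/I/I/I on L2; bus BusRdX Flush; mem=26
  op9 P2: store L0 := 55 → I/I/M/I on L0; bus BusRdX; mem=90
  op10 P1: load  L2 → S/S/I/I on L2; bus BusRd Flush; mem=14
  op11 P2: load  L2 → S/S/S/I on L2; bus BusRd; mem=14
  op12 P1: store L0 := 27 → I/M/I/I on L0; bus BusRdX Flush; mem=55
  op13 P0: load  L0 → S/S/I/I on L0; bus BusRd Flush; mem=27
  op14 P2: load  L1 → I/S/S/I on L1; bus BusRd; mem=0
  op15 P2: store L2 := 24 → I/I/M/I on L2; bus BusUpgr; mem=14
  op16 P1: store L2 := 99 → I/M/I/I on L2; bus BusRdX Flush; mem=24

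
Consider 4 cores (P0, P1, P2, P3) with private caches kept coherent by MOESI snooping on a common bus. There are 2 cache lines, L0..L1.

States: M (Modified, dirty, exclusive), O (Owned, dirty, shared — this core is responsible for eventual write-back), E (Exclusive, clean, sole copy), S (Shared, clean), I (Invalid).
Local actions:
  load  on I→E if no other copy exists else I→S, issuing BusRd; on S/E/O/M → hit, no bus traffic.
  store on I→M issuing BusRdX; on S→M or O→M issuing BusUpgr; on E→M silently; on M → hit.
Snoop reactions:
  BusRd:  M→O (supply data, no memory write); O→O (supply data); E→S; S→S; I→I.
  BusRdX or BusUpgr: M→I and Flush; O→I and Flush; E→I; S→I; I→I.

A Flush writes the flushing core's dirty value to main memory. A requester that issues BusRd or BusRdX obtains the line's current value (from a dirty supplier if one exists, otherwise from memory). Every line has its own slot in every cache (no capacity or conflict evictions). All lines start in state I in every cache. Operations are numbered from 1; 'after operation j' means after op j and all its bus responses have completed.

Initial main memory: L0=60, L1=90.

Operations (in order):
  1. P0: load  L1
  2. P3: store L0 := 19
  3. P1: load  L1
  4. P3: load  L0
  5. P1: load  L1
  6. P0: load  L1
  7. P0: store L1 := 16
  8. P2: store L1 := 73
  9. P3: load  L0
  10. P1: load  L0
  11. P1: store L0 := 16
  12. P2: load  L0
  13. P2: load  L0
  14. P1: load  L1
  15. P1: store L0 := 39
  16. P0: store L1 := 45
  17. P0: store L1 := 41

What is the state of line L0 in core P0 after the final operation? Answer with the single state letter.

state = I

step 1: P0: load  L1  ⟶  EIII  (L1)  txn=BusRd  M[L1]=90
step 2: P3: store L0 := 19  ⟶  IIIM  (L0)  txn=BusRdX  M[L0]=60
step 3: P1: load  L1  ⟶  SSII  (L1)  txn=BusRd  M[L1]=90
step 4: P3: load  L0  ⟶  IIIM  (L0)  txn=∅  M[L0]=60
step 5: P1: load  L1  ⟶  SSII  (L1)  txn=∅  M[L1]=90
step 6: P0: load  L1  ⟶  SSII  (L1)  txn=∅  M[L1]=90
step 7: P0: store L1 := 16  ⟶  MIII  (L1)  txn=BusUpgr  M[L1]=90
step 8: P2: store L1 := 73  ⟶  IIMI  (L1)  txn=BusRdX+Flush  M[L1]=16
step 9: P3: load  L0  ⟶  IIIM  (L0)  txn=∅  M[L0]=60
step 10: P1: load  L0  ⟶  ISIO  (L0)  txn=BusRd  M[L0]=60
step 11: P1: store L0 := 16  ⟶  IMII  (L0)  txn=BusUpgr+Flush  M[L0]=19
step 12: P2: load  L0  ⟶  IOSI  (L0)  txn=BusRd  M[L0]=19
step 13: P2: load  L0  ⟶  IOSI  (L0)  txn=∅  M[L0]=19
step 14: P1: load  L1  ⟶  ISOI  (L1)  txn=BusRd  M[L1]=16
step 15: P1: store L0 := 39  ⟶  IMII  (L0)  txn=BusUpgr  M[L0]=19
step 16: P0: store L1 := 45  ⟶  MIII  (L1)  txn=BusRdX+Flush  M[L1]=73
step 17: P0: store L1 := 41  ⟶  MIII  (L1)  txn=∅  M[L1]=73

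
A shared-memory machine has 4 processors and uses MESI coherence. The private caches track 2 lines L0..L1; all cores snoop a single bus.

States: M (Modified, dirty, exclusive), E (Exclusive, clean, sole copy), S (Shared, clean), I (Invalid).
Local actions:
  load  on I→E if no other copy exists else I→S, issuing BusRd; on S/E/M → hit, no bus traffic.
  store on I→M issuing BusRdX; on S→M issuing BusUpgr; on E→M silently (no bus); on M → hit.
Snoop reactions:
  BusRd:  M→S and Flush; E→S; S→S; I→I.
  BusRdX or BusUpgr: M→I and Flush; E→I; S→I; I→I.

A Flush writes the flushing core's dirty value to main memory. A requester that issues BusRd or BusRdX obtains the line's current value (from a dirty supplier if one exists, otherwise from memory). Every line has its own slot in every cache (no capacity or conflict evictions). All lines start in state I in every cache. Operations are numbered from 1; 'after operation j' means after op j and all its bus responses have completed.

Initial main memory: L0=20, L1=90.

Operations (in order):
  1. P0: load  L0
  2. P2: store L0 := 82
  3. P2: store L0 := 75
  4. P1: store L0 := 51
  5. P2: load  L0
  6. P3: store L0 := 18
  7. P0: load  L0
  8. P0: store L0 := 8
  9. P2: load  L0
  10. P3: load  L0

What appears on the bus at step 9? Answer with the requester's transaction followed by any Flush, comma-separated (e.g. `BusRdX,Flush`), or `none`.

1. P0: load  L0  bus=[BusRd]  L0: P0=E P1=I P2=I P3=I  mem[L0]=20
2. P2: store L0 := 82  bus=[BusRdX]  L0: P0=I P1=I P2=M P3=I  mem[L0]=20
3. P2: store L0 := 75  bus=[-]  L0: P0=I P1=I P2=M P3=I  mem[L0]=20
4. P1: store L0 := 51  bus=[BusRdX,Flush]  L0: P0=I P1=M P2=I P3=I  mem[L0]=75
5. P2: load  L0  bus=[BusRd,Flush]  L0: P0=I P1=S P2=S P3=I  mem[L0]=51
6. P3: store L0 := 18  bus=[BusRdX]  L0: P0=I P1=I P2=I P3=M  mem[L0]=51
7. P0: load  L0  bus=[BusRd,Flush]  L0: P0=S P1=I P2=I P3=S  mem[L0]=18
8. P0: store L0 := 8  bus=[BusUpgr]  L0: P0=M P1=I P2=I P3=I  mem[L0]=18
9. P2: load  L0  bus=[BusRd,Flush]  L0: P0=S P1=I P2=S P3=I  mem[L0]=8
10. P3: load  L0  bus=[BusRd]  L0: P0=S P1=I P2=S P3=S  mem[L0]=8

bus = BusRd,Flush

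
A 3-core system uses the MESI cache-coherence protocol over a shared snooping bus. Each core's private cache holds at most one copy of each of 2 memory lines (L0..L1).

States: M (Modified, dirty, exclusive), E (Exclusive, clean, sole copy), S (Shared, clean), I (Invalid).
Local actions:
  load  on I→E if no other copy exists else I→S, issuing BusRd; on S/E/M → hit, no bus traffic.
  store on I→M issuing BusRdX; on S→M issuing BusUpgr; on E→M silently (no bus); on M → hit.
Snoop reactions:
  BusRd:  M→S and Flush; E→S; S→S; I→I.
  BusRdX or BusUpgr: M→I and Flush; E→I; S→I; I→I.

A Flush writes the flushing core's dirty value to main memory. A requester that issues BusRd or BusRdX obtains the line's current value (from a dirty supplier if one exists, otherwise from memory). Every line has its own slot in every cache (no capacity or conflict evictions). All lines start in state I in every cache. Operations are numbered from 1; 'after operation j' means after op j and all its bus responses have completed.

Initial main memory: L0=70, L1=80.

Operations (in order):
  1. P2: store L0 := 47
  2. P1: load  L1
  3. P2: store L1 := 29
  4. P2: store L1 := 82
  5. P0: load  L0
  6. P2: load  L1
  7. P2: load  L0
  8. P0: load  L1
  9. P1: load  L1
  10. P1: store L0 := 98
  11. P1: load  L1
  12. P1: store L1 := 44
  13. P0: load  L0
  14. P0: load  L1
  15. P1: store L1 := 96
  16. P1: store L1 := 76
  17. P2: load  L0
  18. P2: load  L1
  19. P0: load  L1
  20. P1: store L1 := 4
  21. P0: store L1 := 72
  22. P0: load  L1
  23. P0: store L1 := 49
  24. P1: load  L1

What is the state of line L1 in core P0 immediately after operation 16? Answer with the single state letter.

state = I

step 1: P2: store L0 := 47  ⟶  IIM  (L0)  txn=BusRdX  M[L0]=70
step 2: P1: load  L1  ⟶  IEI  (L1)  txn=BusRd  M[L1]=80
step 3: P2: store L1 := 29  ⟶  IIM  (L1)  txn=BusRdX  M[L1]=80
step 4: P2: store L1 := 82  ⟶  IIM  (L1)  txn=∅  M[L1]=80
step 5: P0: load  L0  ⟶  SIS  (L0)  txn=BusRd+Flush  M[L0]=47
step 6: P2: load  L1  ⟶  IIM  (L1)  txn=∅  M[L1]=80
step 7: P2: load  L0  ⟶  SIS  (L0)  txn=∅  M[L0]=47
step 8: P0: load  L1  ⟶  SIS  (L1)  txn=BusRd+Flush  M[L1]=82
step 9: P1: load  L1  ⟶  SSS  (L1)  txn=BusRd  M[L1]=82
step 10: P1: store L0 := 98  ⟶  IMI  (L0)  txn=BusRdX  M[L0]=47
step 11: P1: load  L1  ⟶  SSS  (L1)  txn=∅  M[L1]=82
step 12: P1: store L1 := 44  ⟶  IMI  (L1)  txn=BusUpgr  M[L1]=82
step 13: P0: load  L0  ⟶  SSI  (L0)  txn=BusRd+Flush  M[L0]=98
step 14: P0: load  L1  ⟶  SSI  (L1)  txn=BusRd+Flush  M[L1]=44
step 15: P1: store L1 := 96  ⟶  IMI  (L1)  txn=BusUpgr  M[L1]=44
step 16: P1: store L1 := 76  ⟶  IMI  (L1)  txn=∅  M[L1]=44
step 17: P2: load  L0  ⟶  SSS  (L0)  txn=BusRd  M[L0]=98
step 18: P2: load  L1  ⟶  ISS  (L1)  txn=BusRd+Flush  M[L1]=76
step 19: P0: load  L1  ⟶  SSS  (L1)  txn=BusRd  M[L1]=76
step 20: P1: store L1 := 4  ⟶  IMI  (L1)  txn=BusUpgr  M[L1]=76
step 21: P0: store L1 := 72  ⟶  MII  (L1)  txn=BusRdX+Flush  M[L1]=4
step 22: P0: load  L1  ⟶  MII  (L1)  txn=∅  M[L1]=4
step 23: P0: store L1 := 49  ⟶  MII  (L1)  txn=∅  M[L1]=4
step 24: P1: load  L1  ⟶  SSI  (L1)  txn=BusRd+Flush  M[L1]=49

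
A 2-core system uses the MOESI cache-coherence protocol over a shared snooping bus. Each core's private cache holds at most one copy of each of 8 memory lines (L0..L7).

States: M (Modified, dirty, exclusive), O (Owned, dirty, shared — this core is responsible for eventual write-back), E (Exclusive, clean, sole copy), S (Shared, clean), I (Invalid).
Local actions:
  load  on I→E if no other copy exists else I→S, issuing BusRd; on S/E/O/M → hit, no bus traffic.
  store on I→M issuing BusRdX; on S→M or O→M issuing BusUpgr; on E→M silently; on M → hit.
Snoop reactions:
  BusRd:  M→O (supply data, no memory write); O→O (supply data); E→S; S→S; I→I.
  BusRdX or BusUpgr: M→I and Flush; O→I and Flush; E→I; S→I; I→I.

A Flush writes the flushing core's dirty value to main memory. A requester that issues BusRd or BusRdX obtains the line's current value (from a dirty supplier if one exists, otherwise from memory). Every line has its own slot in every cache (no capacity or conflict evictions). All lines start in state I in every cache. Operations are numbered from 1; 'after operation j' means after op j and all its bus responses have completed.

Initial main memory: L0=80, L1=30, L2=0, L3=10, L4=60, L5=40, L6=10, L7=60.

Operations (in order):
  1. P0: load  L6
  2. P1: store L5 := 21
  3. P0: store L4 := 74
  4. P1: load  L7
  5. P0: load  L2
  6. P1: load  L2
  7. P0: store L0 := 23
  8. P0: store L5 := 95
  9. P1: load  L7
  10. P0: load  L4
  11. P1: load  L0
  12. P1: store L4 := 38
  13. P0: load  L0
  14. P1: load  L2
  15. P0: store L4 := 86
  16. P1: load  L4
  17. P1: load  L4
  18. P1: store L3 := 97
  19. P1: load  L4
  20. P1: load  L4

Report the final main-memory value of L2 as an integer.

1. P0: load  L6  bus=[BusRd]  L6: P0=E P1=I  mem[L6]=10
2. P1: store L5 := 21  bus=[BusRdX]  L5: P0=I P1=M  mem[L5]=40
3. P0: store L4 := 74  bus=[BusRdX]  L4: P0=M P1=I  mem[L4]=60
4. P1: load  L7  bus=[BusRd]  L7: P0=I P1=E  mem[L7]=60
5. P0: load  L2  bus=[BusRd]  L2: P0=E P1=I  mem[L2]=0
6. P1: load  L2  bus=[BusRd]  L2: P0=S P1=S  mem[L2]=0
7. P0: store L0 := 23  bus=[BusRdX]  L0: P0=M P1=I  mem[L0]=80
8. P0: store L5 := 95  bus=[BusRdX,Flush]  L5: P0=M P1=I  mem[L5]=21
9. P1: load  L7  bus=[-]  L7: P0=I P1=E  mem[L7]=60
10. P0: load  L4  bus=[-]  L4: P0=M P1=I  mem[L4]=60
11. P1: load  L0  bus=[BusRd]  L0: P0=O P1=S  mem[L0]=80
12. P1: store L4 := 38  bus=[BusRdX,Flush]  L4: P0=I P1=M  mem[L4]=74
13. P0: load  L0  bus=[-]  L0: P0=O P1=S  mem[L0]=80
14. P1: load  L2  bus=[-]  L2: P0=S P1=S  mem[L2]=0
15. P0: store L4 := 86  bus=[BusRdX,Flush]  L4: P0=M P1=I  mem[L4]=38
16. P1: load  L4  bus=[BusRd]  L4: P0=O P1=S  mem[L4]=38
17. P1: load  L4  bus=[-]  L4: P0=O P1=S  mem[L4]=38
18. P1: store L3 := 97  bus=[BusRdX]  L3: P0=I P1=M  mem[L3]=10
19. P1: load  L4  bus=[-]  L4: P0=O P1=S  mem[L4]=38
20. P1: load  L4  bus=[-]  L4: P0=O P1=S  mem[L4]=38

memory[L2] = 0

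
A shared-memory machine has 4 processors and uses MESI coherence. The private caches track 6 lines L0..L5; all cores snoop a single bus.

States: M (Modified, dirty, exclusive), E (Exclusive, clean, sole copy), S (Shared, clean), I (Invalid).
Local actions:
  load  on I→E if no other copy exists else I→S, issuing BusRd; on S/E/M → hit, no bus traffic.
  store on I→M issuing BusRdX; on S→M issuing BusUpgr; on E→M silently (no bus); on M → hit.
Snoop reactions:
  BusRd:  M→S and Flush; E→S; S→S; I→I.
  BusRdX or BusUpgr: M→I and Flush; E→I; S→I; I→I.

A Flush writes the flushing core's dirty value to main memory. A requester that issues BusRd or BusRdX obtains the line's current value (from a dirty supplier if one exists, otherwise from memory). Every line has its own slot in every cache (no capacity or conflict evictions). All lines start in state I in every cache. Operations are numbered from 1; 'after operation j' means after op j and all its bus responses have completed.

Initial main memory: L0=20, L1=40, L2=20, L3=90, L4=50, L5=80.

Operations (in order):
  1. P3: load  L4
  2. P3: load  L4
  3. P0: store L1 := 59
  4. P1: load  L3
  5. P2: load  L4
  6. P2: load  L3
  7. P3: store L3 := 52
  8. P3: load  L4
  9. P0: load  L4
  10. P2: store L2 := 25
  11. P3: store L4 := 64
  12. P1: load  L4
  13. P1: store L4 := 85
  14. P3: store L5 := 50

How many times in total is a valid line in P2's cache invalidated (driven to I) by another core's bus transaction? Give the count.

[1] P3: load  L4 | P0:I, P1:I, P2:I, P3:E(50) | bus: BusRd
[2] P3: load  L4 | P0:I, P1:I, P2:I, P3:E(50) | bus: none
[3] P0: store L1 := 59 | P0:M(59), P1:I, P2:I, P3:I | bus: BusRdX
[4] P1: load  L3 | P0:I, P1:E(90), P2:I, P3:I | bus: BusRd
[5] P2: load  L4 | P0:I, P1:I, P2:S(50), P3:S(50) | bus: BusRd
[6] P2: load  L3 | P0:I, P1:S(90), P2:S(90), P3:I | bus: BusRd
[7] P3: store L3 := 52 | P0:I, P1:I, P2:I, P3:M(52) | bus: BusRdX
[8] P3: load  L4 | P0:I, P1:I, P2:S(50), P3:S(50) | bus: none
[9] P0: load  L4 | P0:S(50), P1:I, P2:S(50), P3:S(50) | bus: BusRd
[10] P2: store L2 := 25 | P0:I, P1:I, P2:M(25), P3:I | bus: BusRdX
[11] P3: store L4 := 64 | P0:I, P1:I, P2:I, P3:M(64) | bus: BusUpgr
[12] P1: load  L4 | P0:I, P1:S(64), P2:I, P3:S(64) | bus: BusRd,Flush
[13] P1: store L4 := 85 | P0:I, P1:M(85), P2:I, P3:I | bus: BusUpgr
[14] P3: store L5 := 50 | P0:I, P1:I, P2:I, P3:M(50) | bus: BusRdX

invalidations = 2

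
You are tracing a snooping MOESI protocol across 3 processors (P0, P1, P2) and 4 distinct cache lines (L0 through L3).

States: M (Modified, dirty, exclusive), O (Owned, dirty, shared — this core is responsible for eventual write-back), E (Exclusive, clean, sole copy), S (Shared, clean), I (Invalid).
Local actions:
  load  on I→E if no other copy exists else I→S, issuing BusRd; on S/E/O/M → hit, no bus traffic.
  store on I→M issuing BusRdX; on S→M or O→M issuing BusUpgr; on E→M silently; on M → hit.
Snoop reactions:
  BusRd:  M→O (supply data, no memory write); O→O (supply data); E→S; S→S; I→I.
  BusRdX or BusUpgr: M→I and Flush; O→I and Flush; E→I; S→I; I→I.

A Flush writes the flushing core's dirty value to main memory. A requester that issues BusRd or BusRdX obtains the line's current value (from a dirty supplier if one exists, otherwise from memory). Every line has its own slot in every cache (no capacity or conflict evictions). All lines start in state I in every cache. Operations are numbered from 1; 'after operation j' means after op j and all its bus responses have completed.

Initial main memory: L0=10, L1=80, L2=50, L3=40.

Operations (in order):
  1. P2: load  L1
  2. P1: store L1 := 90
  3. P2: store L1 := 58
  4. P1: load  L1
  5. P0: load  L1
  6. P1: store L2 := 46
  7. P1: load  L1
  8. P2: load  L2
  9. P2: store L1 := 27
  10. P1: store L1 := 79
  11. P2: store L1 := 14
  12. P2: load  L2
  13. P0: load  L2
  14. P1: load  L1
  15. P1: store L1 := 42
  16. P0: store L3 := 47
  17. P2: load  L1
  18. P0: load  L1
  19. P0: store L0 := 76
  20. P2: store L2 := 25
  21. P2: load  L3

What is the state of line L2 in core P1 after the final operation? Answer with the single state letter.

state = I

step 1: P2: load  L1  ⟶  IIE  (L1)  txn=BusRd  M[L1]=80
step 2: P1: store L1 := 90  ⟶  IMI  (L1)  txn=BusRdX  M[L1]=80
step 3: P2: store L1 := 58  ⟶  IIM  (L1)  txn=BusRdX+Flush  M[L1]=90
step 4: P1: load  L1  ⟶  ISO  (L1)  txn=BusRd  M[L1]=90
step 5: P0: load  L1  ⟶  SSO  (L1)  txn=BusRd  M[L1]=90
step 6: P1: store L2 := 46  ⟶  IMI  (L2)  txn=BusRdX  M[L2]=50
step 7: P1: load  L1  ⟶  SSO  (L1)  txn=∅  M[L1]=90
step 8: P2: load  L2  ⟶  IOS  (L2)  txn=BusRd  M[L2]=50
step 9: P2: store L1 := 27  ⟶  IIM  (L1)  txn=BusUpgr  M[L1]=90
step 10: P1: store L1 := 79  ⟶  IMI  (L1)  txn=BusRdX+Flush  M[L1]=27
step 11: P2: store L1 := 14  ⟶  IIM  (L1)  txn=BusRdX+Flush  M[L1]=79
step 12: P2: load  L2  ⟶  IOS  (L2)  txn=∅  M[L2]=50
step 13: P0: load  L2  ⟶  SOS  (L2)  txn=BusRd  M[L2]=50
step 14: P1: load  L1  ⟶  ISO  (L1)  txn=BusRd  M[L1]=79
step 15: P1: store L1 := 42  ⟶  IMI  (L1)  txn=BusUpgr+Flush  M[L1]=14
step 16: P0: store L3 := 47  ⟶  MII  (L3)  txn=BusRdX  M[L3]=40
step 17: P2: load  L1  ⟶  IOS  (L1)  txn=BusRd  M[L1]=14
step 18: P0: load  L1  ⟶  SOS  (L1)  txn=BusRd  M[L1]=14
step 19: P0: store L0 := 76  ⟶  MII  (L0)  txn=BusRdX  M[L0]=10
step 20: P2: store L2 := 25  ⟶  IIM  (L2)  txn=BusUpgr+Flush  M[L2]=46
step 21: P2: load  L3  ⟶  OIS  (L3)  txn=BusRd  M[L3]=40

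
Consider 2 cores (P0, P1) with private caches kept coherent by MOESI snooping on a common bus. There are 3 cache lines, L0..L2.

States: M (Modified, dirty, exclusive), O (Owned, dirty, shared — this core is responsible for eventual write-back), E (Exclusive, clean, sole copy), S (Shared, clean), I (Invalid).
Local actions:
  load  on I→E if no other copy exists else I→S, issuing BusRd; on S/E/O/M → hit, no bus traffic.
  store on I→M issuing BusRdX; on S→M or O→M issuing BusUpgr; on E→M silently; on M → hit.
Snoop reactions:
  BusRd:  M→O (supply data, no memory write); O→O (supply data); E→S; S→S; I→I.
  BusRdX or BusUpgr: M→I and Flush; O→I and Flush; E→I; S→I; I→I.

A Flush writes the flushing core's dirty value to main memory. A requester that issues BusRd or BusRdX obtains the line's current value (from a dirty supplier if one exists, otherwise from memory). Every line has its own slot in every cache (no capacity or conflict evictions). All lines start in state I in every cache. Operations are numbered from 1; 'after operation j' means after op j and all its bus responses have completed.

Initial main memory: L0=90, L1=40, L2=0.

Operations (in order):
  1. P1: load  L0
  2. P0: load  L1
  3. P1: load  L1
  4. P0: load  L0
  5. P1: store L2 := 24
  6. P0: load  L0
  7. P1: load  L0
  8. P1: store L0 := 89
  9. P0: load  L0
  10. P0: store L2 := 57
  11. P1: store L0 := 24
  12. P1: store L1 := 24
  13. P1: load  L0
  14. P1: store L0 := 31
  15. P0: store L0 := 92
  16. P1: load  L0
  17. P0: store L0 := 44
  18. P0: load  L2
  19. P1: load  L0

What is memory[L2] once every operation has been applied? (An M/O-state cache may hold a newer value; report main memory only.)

memory[L2] = 24

1. P1: load  L0  bus=[BusRd]  L0: P0=I P1=E  mem[L0]=90
2. P0: load  L1  bus=[BusRd]  L1: P0=E P1=I  mem[L1]=40
3. P1: load  L1  bus=[BusRd]  L1: P0=S P1=S  mem[L1]=40
4. P0: load  L0  bus=[BusRd]  L0: P0=S P1=S  mem[L0]=90
5. P1: store L2 := 24  bus=[BusRdX]  L2: P0=I P1=M  mem[L2]=0
6. P0: load  L0  bus=[-]  L0: P0=S P1=S  mem[L0]=90
7. P1: load  L0  bus=[-]  L0: P0=S P1=S  mem[L0]=90
8. P1: store L0 := 89  bus=[BusUpgr]  L0: P0=I P1=M  mem[L0]=90
9. P0: load  L0  bus=[BusRd]  L0: P0=S P1=O  mem[L0]=90
10. P0: store L2 := 57  bus=[BusRdX,Flush]  L2: P0=M P1=I  mem[L2]=24
11. P1: store L0 := 24  bus=[BusUpgr]  L0: P0=I P1=M  mem[L0]=90
12. P1: store L1 := 24  bus=[BusUpgr]  L1: P0=I P1=M  mem[L1]=40
13. P1: load  L0  bus=[-]  L0: P0=I P1=M  mem[L0]=90
14. P1: store L0 := 31  bus=[-]  L0: P0=I P1=M  mem[L0]=90
15. P0: store L0 := 92  bus=[BusRdX,Flush]  L0: P0=M P1=I  mem[L0]=31
16. P1: load  L0  bus=[BusRd]  L0: P0=O P1=S  mem[L0]=31
17. P0: store L0 := 44  bus=[BusUpgr]  L0: P0=M P1=I  mem[L0]=31
18. P0: load  L2  bus=[-]  L2: P0=M P1=I  mem[L2]=24
19. P1: load  L0  bus=[BusRd]  L0: P0=O P1=S  mem[L0]=31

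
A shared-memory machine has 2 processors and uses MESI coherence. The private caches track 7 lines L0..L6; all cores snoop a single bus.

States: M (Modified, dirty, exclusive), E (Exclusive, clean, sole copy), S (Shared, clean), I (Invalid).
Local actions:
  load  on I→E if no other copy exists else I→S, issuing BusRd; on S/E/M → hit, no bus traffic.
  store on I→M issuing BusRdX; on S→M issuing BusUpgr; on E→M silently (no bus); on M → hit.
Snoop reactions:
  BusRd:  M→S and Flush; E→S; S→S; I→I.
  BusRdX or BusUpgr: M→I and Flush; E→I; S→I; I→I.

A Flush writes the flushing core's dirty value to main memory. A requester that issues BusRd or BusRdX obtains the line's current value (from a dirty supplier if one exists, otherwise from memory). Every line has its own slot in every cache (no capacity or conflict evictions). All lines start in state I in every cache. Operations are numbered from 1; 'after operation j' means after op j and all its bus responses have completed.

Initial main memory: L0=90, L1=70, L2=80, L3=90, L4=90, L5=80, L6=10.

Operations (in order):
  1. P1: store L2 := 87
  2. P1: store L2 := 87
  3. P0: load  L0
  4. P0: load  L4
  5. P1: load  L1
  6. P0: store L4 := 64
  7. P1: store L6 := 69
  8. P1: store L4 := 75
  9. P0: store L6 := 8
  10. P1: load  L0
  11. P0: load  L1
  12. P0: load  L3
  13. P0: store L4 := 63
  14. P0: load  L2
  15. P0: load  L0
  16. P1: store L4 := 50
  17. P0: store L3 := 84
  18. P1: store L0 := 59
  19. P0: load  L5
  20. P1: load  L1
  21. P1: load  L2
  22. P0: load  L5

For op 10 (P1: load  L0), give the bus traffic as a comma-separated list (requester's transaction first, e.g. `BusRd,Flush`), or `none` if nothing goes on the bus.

bus = BusRd

[1] P1: store L2 := 87 | P0:I, P1:M(87) | bus: BusRdX
[2] P1: store L2 := 87 | P0:I, P1:M(87) | bus: none
[3] P0: load  L0 | P0:E(90), P1:I | bus: BusRd
[4] P0: load  L4 | P0:E(90), P1:I | bus: BusRd
[5] P1: load  L1 | P0:I, P1:E(70) | bus: BusRd
[6] P0: store L4 := 64 | P0:M(64), P1:I | bus: none
[7] P1: store L6 := 69 | P0:I, P1:M(69) | bus: BusRdX
[8] P1: store L4 := 75 | P0:I, P1:M(75) | bus: BusRdX,Flush
[9] P0: store L6 := 8 | P0:M(8), P1:I | bus: BusRdX,Flush
[10] P1: load  L0 | P0:S(90), P1:S(90) | bus: BusRd
[11] P0: load  L1 | P0:S(70), P1:S(70) | bus: BusRd
[12] P0: load  L3 | P0:E(90), P1:I | bus: BusRd
[13] P0: store L4 := 63 | P0:M(63), P1:I | bus: BusRdX,Flush
[14] P0: load  L2 | P0:S(87), P1:S(87) | bus: BusRd,Flush
[15] P0: load  L0 | P0:S(90), P1:S(90) | bus: none
[16] P1: store L4 := 50 | P0:I, P1:M(50) | bus: BusRdX,Flush
[17] P0: store L3 := 84 | P0:M(84), P1:I | bus: none
[18] P1: store L0 := 59 | P0:I, P1:M(59) | bus: BusUpgr
[19] P0: load  L5 | P0:E(80), P1:I | bus: BusRd
[20] P1: load  L1 | P0:S(70), P1:S(70) | bus: none
[21] P1: load  L2 | P0:S(87), P1:S(87) | bus: none
[22] P0: load  L5 | P0:E(80), P1:I | bus: none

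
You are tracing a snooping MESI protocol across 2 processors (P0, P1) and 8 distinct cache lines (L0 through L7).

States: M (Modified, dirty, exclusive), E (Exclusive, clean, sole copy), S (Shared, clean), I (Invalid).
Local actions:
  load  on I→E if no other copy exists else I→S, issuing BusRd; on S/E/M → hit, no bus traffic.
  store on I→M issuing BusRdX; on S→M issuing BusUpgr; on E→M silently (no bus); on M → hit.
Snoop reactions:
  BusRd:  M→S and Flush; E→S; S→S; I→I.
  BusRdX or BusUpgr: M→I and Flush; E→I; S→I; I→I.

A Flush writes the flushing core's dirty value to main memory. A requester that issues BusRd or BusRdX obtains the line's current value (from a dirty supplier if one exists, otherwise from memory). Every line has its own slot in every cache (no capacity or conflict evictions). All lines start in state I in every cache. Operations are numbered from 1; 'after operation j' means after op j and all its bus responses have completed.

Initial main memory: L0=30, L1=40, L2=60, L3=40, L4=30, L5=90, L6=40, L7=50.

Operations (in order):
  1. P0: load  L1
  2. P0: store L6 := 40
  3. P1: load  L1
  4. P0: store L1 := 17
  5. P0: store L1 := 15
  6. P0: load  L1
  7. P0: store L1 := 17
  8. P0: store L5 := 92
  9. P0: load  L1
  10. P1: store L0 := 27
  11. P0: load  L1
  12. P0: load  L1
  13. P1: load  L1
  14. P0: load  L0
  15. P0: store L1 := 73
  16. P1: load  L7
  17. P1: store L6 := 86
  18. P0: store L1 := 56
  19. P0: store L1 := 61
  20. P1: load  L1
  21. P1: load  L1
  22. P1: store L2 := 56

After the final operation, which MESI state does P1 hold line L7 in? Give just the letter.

step 1: P0: load  L1  ⟶  EI  (L1)  txn=BusRd  M[L1]=40
step 2: P0: store L6 := 40  ⟶  MI  (L6)  txn=BusRdX  M[L6]=40
step 3: P1: load  L1  ⟶  SS  (L1)  txn=BusRd  M[L1]=40
step 4: P0: store L1 := 17  ⟶  MI  (L1)  txn=BusUpgr  M[L1]=40
step 5: P0: store L1 := 15  ⟶  MI  (L1)  txn=∅  M[L1]=40
step 6: P0: load  L1  ⟶  MI  (L1)  txn=∅  M[L1]=40
step 7: P0: store L1 := 17  ⟶  MI  (L1)  txn=∅  M[L1]=40
step 8: P0: store L5 := 92  ⟶  MI  (L5)  txn=BusRdX  M[L5]=90
step 9: P0: load  L1  ⟶  MI  (L1)  txn=∅  M[L1]=40
step 10: P1: store L0 := 27  ⟶  IM  (L0)  txn=BusRdX  M[L0]=30
step 11: P0: load  L1  ⟶  MI  (L1)  txn=∅  M[L1]=40
step 12: P0: load  L1  ⟶  MI  (L1)  txn=∅  M[L1]=40
step 13: P1: load  L1  ⟶  SS  (L1)  txn=BusRd+Flush  M[L1]=17
step 14: P0: load  L0  ⟶  SS  (L0)  txn=BusRd+Flush  M[L0]=27
step 15: P0: store L1 := 73  ⟶  MI  (L1)  txn=BusUpgr  M[L1]=17
step 16: P1: load  L7  ⟶  IE  (L7)  txn=BusRd  M[L7]=50
step 17: P1: store L6 := 86  ⟶  IM  (L6)  txn=BusRdX+Flush  M[L6]=40
step 18: P0: store L1 := 56  ⟶  MI  (L1)  txn=∅  M[L1]=17
step 19: P0: store L1 := 61  ⟶  MI  (L1)  txn=∅  M[L1]=17
step 20: P1: load  L1  ⟶  SS  (L1)  txn=BusRd+Flush  M[L1]=61
step 21: P1: load  L1  ⟶  SS  (L1)  txn=∅  M[L1]=61
step 22: P1: store L2 := 56  ⟶  IM  (L2)  txn=BusRdX  M[L2]=60

state = E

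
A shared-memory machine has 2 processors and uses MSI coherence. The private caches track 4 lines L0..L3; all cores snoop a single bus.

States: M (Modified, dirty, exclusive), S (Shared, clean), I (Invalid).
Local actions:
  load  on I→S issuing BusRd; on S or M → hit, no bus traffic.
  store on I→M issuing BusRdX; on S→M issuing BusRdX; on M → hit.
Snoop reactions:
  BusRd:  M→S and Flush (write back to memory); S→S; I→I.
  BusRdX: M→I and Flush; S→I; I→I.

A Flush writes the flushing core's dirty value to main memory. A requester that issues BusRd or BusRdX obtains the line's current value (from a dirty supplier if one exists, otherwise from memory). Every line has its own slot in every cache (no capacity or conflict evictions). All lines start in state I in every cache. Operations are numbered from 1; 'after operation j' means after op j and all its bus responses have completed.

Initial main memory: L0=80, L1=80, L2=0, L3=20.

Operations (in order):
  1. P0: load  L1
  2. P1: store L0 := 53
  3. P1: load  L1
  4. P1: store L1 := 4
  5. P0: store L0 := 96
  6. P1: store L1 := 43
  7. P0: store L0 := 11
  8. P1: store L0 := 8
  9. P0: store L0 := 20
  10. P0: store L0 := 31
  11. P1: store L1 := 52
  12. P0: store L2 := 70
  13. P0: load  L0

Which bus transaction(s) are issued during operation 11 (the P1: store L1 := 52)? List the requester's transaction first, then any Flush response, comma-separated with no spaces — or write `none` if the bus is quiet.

bus = none

  op1 P0: load  L1 → S/I on L1; bus BusRd; mem=80
  op2 P1: store L0 := 53 → I/M on L0; bus BusRdX; mem=80
  op3 P1: load  L1 → S/S on L1; bus BusRd; mem=80
  op4 P1: store L1 := 4 → I/M on L1; bus BusRdX; mem=80
  op5 P0: store L0 := 96 → M/I on L0; bus BusRdX Flush; mem=53
  op6 P1: store L1 := 43 → I/M on L1; bus (none); mem=80
  op7 P0: store L0 := 11 → M/I on L0; bus (none); mem=53
  op8 P1: store L0 := 8 → I/M on L0; bus BusRdX Flush; mem=11
  op9 P0: store L0 := 20 → M/I on L0; bus BusRdX Flush; mem=8
  op10 P0: store L0 := 31 → M/I on L0; bus (none); mem=8
  op11 P1: store L1 := 52 → I/M on L1; bus (none); mem=80
  op12 P0: store L2 := 70 → M/I on L2; bus BusRdX; mem=0
  op13 P0: load  L0 → M/I on L0; bus (none); mem=8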